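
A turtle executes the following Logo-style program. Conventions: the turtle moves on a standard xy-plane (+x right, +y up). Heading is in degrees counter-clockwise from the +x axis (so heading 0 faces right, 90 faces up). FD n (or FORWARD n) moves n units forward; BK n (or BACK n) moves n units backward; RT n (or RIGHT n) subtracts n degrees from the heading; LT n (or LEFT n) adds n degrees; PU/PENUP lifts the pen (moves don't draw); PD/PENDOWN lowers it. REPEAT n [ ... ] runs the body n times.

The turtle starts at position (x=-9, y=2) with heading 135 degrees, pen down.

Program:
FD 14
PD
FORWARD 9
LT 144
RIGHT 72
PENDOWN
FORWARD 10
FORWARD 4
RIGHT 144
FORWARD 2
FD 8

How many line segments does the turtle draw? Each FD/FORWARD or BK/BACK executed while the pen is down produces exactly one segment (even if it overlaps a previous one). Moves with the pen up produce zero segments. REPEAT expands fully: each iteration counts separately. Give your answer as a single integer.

Answer: 6

Derivation:
Executing turtle program step by step:
Start: pos=(-9,2), heading=135, pen down
FD 14: (-9,2) -> (-18.899,11.899) [heading=135, draw]
PD: pen down
FD 9: (-18.899,11.899) -> (-25.263,18.263) [heading=135, draw]
LT 144: heading 135 -> 279
RT 72: heading 279 -> 207
PD: pen down
FD 10: (-25.263,18.263) -> (-34.174,13.724) [heading=207, draw]
FD 4: (-34.174,13.724) -> (-37.738,11.908) [heading=207, draw]
RT 144: heading 207 -> 63
FD 2: (-37.738,11.908) -> (-36.83,13.69) [heading=63, draw]
FD 8: (-36.83,13.69) -> (-33.198,20.818) [heading=63, draw]
Final: pos=(-33.198,20.818), heading=63, 6 segment(s) drawn
Segments drawn: 6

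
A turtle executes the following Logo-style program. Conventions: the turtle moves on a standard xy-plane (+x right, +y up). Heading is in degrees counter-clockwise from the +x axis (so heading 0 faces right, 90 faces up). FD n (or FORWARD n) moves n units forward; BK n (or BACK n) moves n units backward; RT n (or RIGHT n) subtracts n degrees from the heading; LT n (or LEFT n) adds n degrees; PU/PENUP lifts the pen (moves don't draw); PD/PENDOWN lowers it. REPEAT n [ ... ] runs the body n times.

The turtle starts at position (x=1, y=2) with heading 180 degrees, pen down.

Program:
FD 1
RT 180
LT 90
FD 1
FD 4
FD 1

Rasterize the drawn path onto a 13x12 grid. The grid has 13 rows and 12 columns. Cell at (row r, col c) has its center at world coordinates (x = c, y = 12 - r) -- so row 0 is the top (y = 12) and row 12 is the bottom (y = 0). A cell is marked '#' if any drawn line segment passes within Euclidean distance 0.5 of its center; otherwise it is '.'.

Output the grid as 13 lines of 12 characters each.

Segment 0: (1,2) -> (0,2)
Segment 1: (0,2) -> (0,3)
Segment 2: (0,3) -> (0,7)
Segment 3: (0,7) -> (0,8)

Answer: ............
............
............
............
#...........
#...........
#...........
#...........
#...........
#...........
##..........
............
............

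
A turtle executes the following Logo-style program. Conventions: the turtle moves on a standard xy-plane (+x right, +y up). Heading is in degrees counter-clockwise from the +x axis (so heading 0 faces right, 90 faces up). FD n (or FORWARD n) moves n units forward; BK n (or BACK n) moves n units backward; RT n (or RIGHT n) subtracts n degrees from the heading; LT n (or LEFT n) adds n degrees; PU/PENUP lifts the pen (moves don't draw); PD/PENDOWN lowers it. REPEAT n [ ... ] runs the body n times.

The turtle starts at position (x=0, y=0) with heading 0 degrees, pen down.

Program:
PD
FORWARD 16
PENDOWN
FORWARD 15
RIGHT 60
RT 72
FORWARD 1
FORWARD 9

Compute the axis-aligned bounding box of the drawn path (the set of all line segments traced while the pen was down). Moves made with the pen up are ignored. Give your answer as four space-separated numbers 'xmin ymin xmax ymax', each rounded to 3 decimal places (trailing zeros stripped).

Executing turtle program step by step:
Start: pos=(0,0), heading=0, pen down
PD: pen down
FD 16: (0,0) -> (16,0) [heading=0, draw]
PD: pen down
FD 15: (16,0) -> (31,0) [heading=0, draw]
RT 60: heading 0 -> 300
RT 72: heading 300 -> 228
FD 1: (31,0) -> (30.331,-0.743) [heading=228, draw]
FD 9: (30.331,-0.743) -> (24.309,-7.431) [heading=228, draw]
Final: pos=(24.309,-7.431), heading=228, 4 segment(s) drawn

Segment endpoints: x in {0, 16, 24.309, 30.331, 31}, y in {-7.431, -0.743, 0}
xmin=0, ymin=-7.431, xmax=31, ymax=0

Answer: 0 -7.431 31 0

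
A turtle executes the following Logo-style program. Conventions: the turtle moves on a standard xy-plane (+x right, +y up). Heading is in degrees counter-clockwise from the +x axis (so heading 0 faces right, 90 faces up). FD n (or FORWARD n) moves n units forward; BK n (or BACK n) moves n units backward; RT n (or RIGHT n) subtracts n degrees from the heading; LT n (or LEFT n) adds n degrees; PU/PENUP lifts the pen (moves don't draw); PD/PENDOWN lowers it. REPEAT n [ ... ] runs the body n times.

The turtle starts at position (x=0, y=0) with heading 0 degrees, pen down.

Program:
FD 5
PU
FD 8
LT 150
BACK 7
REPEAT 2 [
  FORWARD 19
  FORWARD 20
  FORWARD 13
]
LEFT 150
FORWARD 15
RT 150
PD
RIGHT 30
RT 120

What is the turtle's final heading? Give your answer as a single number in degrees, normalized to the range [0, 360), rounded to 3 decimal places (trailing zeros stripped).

Executing turtle program step by step:
Start: pos=(0,0), heading=0, pen down
FD 5: (0,0) -> (5,0) [heading=0, draw]
PU: pen up
FD 8: (5,0) -> (13,0) [heading=0, move]
LT 150: heading 0 -> 150
BK 7: (13,0) -> (19.062,-3.5) [heading=150, move]
REPEAT 2 [
  -- iteration 1/2 --
  FD 19: (19.062,-3.5) -> (2.608,6) [heading=150, move]
  FD 20: (2.608,6) -> (-14.713,16) [heading=150, move]
  FD 13: (-14.713,16) -> (-25.971,22.5) [heading=150, move]
  -- iteration 2/2 --
  FD 19: (-25.971,22.5) -> (-42.426,32) [heading=150, move]
  FD 20: (-42.426,32) -> (-59.746,42) [heading=150, move]
  FD 13: (-59.746,42) -> (-71.004,48.5) [heading=150, move]
]
LT 150: heading 150 -> 300
FD 15: (-71.004,48.5) -> (-63.504,35.51) [heading=300, move]
RT 150: heading 300 -> 150
PD: pen down
RT 30: heading 150 -> 120
RT 120: heading 120 -> 0
Final: pos=(-63.504,35.51), heading=0, 1 segment(s) drawn

Answer: 0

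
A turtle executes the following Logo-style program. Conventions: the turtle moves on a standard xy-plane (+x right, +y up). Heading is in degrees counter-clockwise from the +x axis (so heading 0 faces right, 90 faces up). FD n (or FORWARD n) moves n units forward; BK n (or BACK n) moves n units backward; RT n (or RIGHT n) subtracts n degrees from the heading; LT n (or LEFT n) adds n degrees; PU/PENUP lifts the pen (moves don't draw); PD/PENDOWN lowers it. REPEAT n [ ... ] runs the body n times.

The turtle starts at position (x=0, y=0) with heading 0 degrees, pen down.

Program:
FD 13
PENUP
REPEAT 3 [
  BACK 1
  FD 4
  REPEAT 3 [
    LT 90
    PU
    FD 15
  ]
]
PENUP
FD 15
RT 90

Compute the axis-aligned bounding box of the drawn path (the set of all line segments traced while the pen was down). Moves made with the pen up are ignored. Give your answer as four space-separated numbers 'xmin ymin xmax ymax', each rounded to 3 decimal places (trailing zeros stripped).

Executing turtle program step by step:
Start: pos=(0,0), heading=0, pen down
FD 13: (0,0) -> (13,0) [heading=0, draw]
PU: pen up
REPEAT 3 [
  -- iteration 1/3 --
  BK 1: (13,0) -> (12,0) [heading=0, move]
  FD 4: (12,0) -> (16,0) [heading=0, move]
  REPEAT 3 [
    -- iteration 1/3 --
    LT 90: heading 0 -> 90
    PU: pen up
    FD 15: (16,0) -> (16,15) [heading=90, move]
    -- iteration 2/3 --
    LT 90: heading 90 -> 180
    PU: pen up
    FD 15: (16,15) -> (1,15) [heading=180, move]
    -- iteration 3/3 --
    LT 90: heading 180 -> 270
    PU: pen up
    FD 15: (1,15) -> (1,0) [heading=270, move]
  ]
  -- iteration 2/3 --
  BK 1: (1,0) -> (1,1) [heading=270, move]
  FD 4: (1,1) -> (1,-3) [heading=270, move]
  REPEAT 3 [
    -- iteration 1/3 --
    LT 90: heading 270 -> 0
    PU: pen up
    FD 15: (1,-3) -> (16,-3) [heading=0, move]
    -- iteration 2/3 --
    LT 90: heading 0 -> 90
    PU: pen up
    FD 15: (16,-3) -> (16,12) [heading=90, move]
    -- iteration 3/3 --
    LT 90: heading 90 -> 180
    PU: pen up
    FD 15: (16,12) -> (1,12) [heading=180, move]
  ]
  -- iteration 3/3 --
  BK 1: (1,12) -> (2,12) [heading=180, move]
  FD 4: (2,12) -> (-2,12) [heading=180, move]
  REPEAT 3 [
    -- iteration 1/3 --
    LT 90: heading 180 -> 270
    PU: pen up
    FD 15: (-2,12) -> (-2,-3) [heading=270, move]
    -- iteration 2/3 --
    LT 90: heading 270 -> 0
    PU: pen up
    FD 15: (-2,-3) -> (13,-3) [heading=0, move]
    -- iteration 3/3 --
    LT 90: heading 0 -> 90
    PU: pen up
    FD 15: (13,-3) -> (13,12) [heading=90, move]
  ]
]
PU: pen up
FD 15: (13,12) -> (13,27) [heading=90, move]
RT 90: heading 90 -> 0
Final: pos=(13,27), heading=0, 1 segment(s) drawn

Segment endpoints: x in {0, 13}, y in {0}
xmin=0, ymin=0, xmax=13, ymax=0

Answer: 0 0 13 0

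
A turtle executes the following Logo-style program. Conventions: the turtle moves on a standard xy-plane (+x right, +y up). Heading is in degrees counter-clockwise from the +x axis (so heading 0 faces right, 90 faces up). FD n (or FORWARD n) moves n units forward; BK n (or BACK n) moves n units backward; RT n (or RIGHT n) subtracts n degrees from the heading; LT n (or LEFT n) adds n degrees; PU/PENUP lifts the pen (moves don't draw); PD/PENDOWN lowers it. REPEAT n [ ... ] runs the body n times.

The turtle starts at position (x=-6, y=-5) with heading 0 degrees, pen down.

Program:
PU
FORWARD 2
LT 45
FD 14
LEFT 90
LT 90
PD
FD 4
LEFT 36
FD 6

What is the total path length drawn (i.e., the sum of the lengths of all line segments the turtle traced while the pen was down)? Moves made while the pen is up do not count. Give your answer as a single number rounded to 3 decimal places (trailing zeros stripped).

Answer: 10

Derivation:
Executing turtle program step by step:
Start: pos=(-6,-5), heading=0, pen down
PU: pen up
FD 2: (-6,-5) -> (-4,-5) [heading=0, move]
LT 45: heading 0 -> 45
FD 14: (-4,-5) -> (5.899,4.899) [heading=45, move]
LT 90: heading 45 -> 135
LT 90: heading 135 -> 225
PD: pen down
FD 4: (5.899,4.899) -> (3.071,2.071) [heading=225, draw]
LT 36: heading 225 -> 261
FD 6: (3.071,2.071) -> (2.132,-3.855) [heading=261, draw]
Final: pos=(2.132,-3.855), heading=261, 2 segment(s) drawn

Segment lengths:
  seg 1: (5.899,4.899) -> (3.071,2.071), length = 4
  seg 2: (3.071,2.071) -> (2.132,-3.855), length = 6
Total = 10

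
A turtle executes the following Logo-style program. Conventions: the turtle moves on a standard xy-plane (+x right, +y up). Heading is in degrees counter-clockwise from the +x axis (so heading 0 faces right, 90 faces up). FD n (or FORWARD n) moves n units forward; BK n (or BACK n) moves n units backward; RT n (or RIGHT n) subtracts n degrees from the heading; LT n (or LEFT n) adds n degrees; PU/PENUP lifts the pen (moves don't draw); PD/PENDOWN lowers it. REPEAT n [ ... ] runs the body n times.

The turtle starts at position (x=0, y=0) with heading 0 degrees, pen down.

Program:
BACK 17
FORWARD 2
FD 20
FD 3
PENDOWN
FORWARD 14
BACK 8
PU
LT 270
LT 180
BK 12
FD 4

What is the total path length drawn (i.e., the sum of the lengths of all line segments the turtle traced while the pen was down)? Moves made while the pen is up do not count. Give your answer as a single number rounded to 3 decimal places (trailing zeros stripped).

Answer: 64

Derivation:
Executing turtle program step by step:
Start: pos=(0,0), heading=0, pen down
BK 17: (0,0) -> (-17,0) [heading=0, draw]
FD 2: (-17,0) -> (-15,0) [heading=0, draw]
FD 20: (-15,0) -> (5,0) [heading=0, draw]
FD 3: (5,0) -> (8,0) [heading=0, draw]
PD: pen down
FD 14: (8,0) -> (22,0) [heading=0, draw]
BK 8: (22,0) -> (14,0) [heading=0, draw]
PU: pen up
LT 270: heading 0 -> 270
LT 180: heading 270 -> 90
BK 12: (14,0) -> (14,-12) [heading=90, move]
FD 4: (14,-12) -> (14,-8) [heading=90, move]
Final: pos=(14,-8), heading=90, 6 segment(s) drawn

Segment lengths:
  seg 1: (0,0) -> (-17,0), length = 17
  seg 2: (-17,0) -> (-15,0), length = 2
  seg 3: (-15,0) -> (5,0), length = 20
  seg 4: (5,0) -> (8,0), length = 3
  seg 5: (8,0) -> (22,0), length = 14
  seg 6: (22,0) -> (14,0), length = 8
Total = 64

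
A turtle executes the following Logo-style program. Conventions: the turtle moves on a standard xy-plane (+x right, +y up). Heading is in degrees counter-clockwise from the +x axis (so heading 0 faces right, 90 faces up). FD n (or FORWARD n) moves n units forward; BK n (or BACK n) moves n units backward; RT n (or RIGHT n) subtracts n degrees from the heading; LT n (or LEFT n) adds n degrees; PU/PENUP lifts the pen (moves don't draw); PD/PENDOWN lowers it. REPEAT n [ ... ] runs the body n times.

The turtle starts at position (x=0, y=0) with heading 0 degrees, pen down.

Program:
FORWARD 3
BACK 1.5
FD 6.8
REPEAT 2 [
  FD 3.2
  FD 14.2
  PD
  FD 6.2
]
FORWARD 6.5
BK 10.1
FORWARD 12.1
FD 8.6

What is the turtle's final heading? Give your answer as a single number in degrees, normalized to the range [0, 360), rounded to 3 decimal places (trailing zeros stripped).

Executing turtle program step by step:
Start: pos=(0,0), heading=0, pen down
FD 3: (0,0) -> (3,0) [heading=0, draw]
BK 1.5: (3,0) -> (1.5,0) [heading=0, draw]
FD 6.8: (1.5,0) -> (8.3,0) [heading=0, draw]
REPEAT 2 [
  -- iteration 1/2 --
  FD 3.2: (8.3,0) -> (11.5,0) [heading=0, draw]
  FD 14.2: (11.5,0) -> (25.7,0) [heading=0, draw]
  PD: pen down
  FD 6.2: (25.7,0) -> (31.9,0) [heading=0, draw]
  -- iteration 2/2 --
  FD 3.2: (31.9,0) -> (35.1,0) [heading=0, draw]
  FD 14.2: (35.1,0) -> (49.3,0) [heading=0, draw]
  PD: pen down
  FD 6.2: (49.3,0) -> (55.5,0) [heading=0, draw]
]
FD 6.5: (55.5,0) -> (62,0) [heading=0, draw]
BK 10.1: (62,0) -> (51.9,0) [heading=0, draw]
FD 12.1: (51.9,0) -> (64,0) [heading=0, draw]
FD 8.6: (64,0) -> (72.6,0) [heading=0, draw]
Final: pos=(72.6,0), heading=0, 13 segment(s) drawn

Answer: 0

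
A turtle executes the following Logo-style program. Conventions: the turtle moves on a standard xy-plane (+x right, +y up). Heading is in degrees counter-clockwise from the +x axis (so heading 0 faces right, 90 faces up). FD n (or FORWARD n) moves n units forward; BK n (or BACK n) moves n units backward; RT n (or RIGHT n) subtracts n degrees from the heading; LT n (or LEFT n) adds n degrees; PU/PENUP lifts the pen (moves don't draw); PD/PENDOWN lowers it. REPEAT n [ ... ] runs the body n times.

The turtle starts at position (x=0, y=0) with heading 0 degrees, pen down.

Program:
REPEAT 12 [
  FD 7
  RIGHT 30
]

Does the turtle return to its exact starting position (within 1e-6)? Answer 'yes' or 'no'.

Executing turtle program step by step:
Start: pos=(0,0), heading=0, pen down
REPEAT 12 [
  -- iteration 1/12 --
  FD 7: (0,0) -> (7,0) [heading=0, draw]
  RT 30: heading 0 -> 330
  -- iteration 2/12 --
  FD 7: (7,0) -> (13.062,-3.5) [heading=330, draw]
  RT 30: heading 330 -> 300
  -- iteration 3/12 --
  FD 7: (13.062,-3.5) -> (16.562,-9.562) [heading=300, draw]
  RT 30: heading 300 -> 270
  -- iteration 4/12 --
  FD 7: (16.562,-9.562) -> (16.562,-16.562) [heading=270, draw]
  RT 30: heading 270 -> 240
  -- iteration 5/12 --
  FD 7: (16.562,-16.562) -> (13.062,-22.624) [heading=240, draw]
  RT 30: heading 240 -> 210
  -- iteration 6/12 --
  FD 7: (13.062,-22.624) -> (7,-26.124) [heading=210, draw]
  RT 30: heading 210 -> 180
  -- iteration 7/12 --
  FD 7: (7,-26.124) -> (0,-26.124) [heading=180, draw]
  RT 30: heading 180 -> 150
  -- iteration 8/12 --
  FD 7: (0,-26.124) -> (-6.062,-22.624) [heading=150, draw]
  RT 30: heading 150 -> 120
  -- iteration 9/12 --
  FD 7: (-6.062,-22.624) -> (-9.562,-16.562) [heading=120, draw]
  RT 30: heading 120 -> 90
  -- iteration 10/12 --
  FD 7: (-9.562,-16.562) -> (-9.562,-9.562) [heading=90, draw]
  RT 30: heading 90 -> 60
  -- iteration 11/12 --
  FD 7: (-9.562,-9.562) -> (-6.062,-3.5) [heading=60, draw]
  RT 30: heading 60 -> 30
  -- iteration 12/12 --
  FD 7: (-6.062,-3.5) -> (0,0) [heading=30, draw]
  RT 30: heading 30 -> 0
]
Final: pos=(0,0), heading=0, 12 segment(s) drawn

Start position: (0, 0)
Final position: (0, 0)
Distance = 0; < 1e-6 -> CLOSED

Answer: yes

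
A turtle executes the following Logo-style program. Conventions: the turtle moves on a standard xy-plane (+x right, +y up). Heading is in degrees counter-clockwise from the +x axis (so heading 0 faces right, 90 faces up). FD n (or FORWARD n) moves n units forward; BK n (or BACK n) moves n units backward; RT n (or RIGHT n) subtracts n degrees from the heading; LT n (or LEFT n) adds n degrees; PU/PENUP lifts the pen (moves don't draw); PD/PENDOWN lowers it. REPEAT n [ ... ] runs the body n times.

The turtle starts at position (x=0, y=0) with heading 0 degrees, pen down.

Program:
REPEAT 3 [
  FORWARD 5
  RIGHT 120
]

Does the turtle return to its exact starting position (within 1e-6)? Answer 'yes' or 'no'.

Answer: yes

Derivation:
Executing turtle program step by step:
Start: pos=(0,0), heading=0, pen down
REPEAT 3 [
  -- iteration 1/3 --
  FD 5: (0,0) -> (5,0) [heading=0, draw]
  RT 120: heading 0 -> 240
  -- iteration 2/3 --
  FD 5: (5,0) -> (2.5,-4.33) [heading=240, draw]
  RT 120: heading 240 -> 120
  -- iteration 3/3 --
  FD 5: (2.5,-4.33) -> (0,0) [heading=120, draw]
  RT 120: heading 120 -> 0
]
Final: pos=(0,0), heading=0, 3 segment(s) drawn

Start position: (0, 0)
Final position: (0, 0)
Distance = 0; < 1e-6 -> CLOSED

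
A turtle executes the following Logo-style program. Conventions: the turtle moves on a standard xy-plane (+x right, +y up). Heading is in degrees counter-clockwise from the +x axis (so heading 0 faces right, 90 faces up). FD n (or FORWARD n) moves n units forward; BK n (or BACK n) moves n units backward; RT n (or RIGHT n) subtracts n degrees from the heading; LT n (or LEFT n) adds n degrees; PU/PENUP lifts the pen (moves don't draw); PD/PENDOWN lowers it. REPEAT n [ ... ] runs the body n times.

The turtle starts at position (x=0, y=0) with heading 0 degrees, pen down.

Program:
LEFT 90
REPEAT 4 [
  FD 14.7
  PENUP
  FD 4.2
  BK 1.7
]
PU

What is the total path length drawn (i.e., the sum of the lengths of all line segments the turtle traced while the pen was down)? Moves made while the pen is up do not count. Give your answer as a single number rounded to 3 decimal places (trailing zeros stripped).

Executing turtle program step by step:
Start: pos=(0,0), heading=0, pen down
LT 90: heading 0 -> 90
REPEAT 4 [
  -- iteration 1/4 --
  FD 14.7: (0,0) -> (0,14.7) [heading=90, draw]
  PU: pen up
  FD 4.2: (0,14.7) -> (0,18.9) [heading=90, move]
  BK 1.7: (0,18.9) -> (0,17.2) [heading=90, move]
  -- iteration 2/4 --
  FD 14.7: (0,17.2) -> (0,31.9) [heading=90, move]
  PU: pen up
  FD 4.2: (0,31.9) -> (0,36.1) [heading=90, move]
  BK 1.7: (0,36.1) -> (0,34.4) [heading=90, move]
  -- iteration 3/4 --
  FD 14.7: (0,34.4) -> (0,49.1) [heading=90, move]
  PU: pen up
  FD 4.2: (0,49.1) -> (0,53.3) [heading=90, move]
  BK 1.7: (0,53.3) -> (0,51.6) [heading=90, move]
  -- iteration 4/4 --
  FD 14.7: (0,51.6) -> (0,66.3) [heading=90, move]
  PU: pen up
  FD 4.2: (0,66.3) -> (0,70.5) [heading=90, move]
  BK 1.7: (0,70.5) -> (0,68.8) [heading=90, move]
]
PU: pen up
Final: pos=(0,68.8), heading=90, 1 segment(s) drawn

Segment lengths:
  seg 1: (0,0) -> (0,14.7), length = 14.7
Total = 14.7

Answer: 14.7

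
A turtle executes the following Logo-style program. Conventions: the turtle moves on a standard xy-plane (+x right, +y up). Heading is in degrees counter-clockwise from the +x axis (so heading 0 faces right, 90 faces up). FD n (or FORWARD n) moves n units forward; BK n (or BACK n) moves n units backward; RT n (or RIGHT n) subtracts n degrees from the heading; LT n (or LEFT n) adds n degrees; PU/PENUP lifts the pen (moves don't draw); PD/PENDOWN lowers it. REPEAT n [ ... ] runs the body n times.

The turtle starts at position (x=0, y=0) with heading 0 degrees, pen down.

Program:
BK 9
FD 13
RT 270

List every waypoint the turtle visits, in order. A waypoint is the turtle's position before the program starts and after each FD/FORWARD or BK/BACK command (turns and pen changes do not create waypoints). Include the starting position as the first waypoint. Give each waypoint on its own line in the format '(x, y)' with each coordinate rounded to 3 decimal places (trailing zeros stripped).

Answer: (0, 0)
(-9, 0)
(4, 0)

Derivation:
Executing turtle program step by step:
Start: pos=(0,0), heading=0, pen down
BK 9: (0,0) -> (-9,0) [heading=0, draw]
FD 13: (-9,0) -> (4,0) [heading=0, draw]
RT 270: heading 0 -> 90
Final: pos=(4,0), heading=90, 2 segment(s) drawn
Waypoints (3 total):
(0, 0)
(-9, 0)
(4, 0)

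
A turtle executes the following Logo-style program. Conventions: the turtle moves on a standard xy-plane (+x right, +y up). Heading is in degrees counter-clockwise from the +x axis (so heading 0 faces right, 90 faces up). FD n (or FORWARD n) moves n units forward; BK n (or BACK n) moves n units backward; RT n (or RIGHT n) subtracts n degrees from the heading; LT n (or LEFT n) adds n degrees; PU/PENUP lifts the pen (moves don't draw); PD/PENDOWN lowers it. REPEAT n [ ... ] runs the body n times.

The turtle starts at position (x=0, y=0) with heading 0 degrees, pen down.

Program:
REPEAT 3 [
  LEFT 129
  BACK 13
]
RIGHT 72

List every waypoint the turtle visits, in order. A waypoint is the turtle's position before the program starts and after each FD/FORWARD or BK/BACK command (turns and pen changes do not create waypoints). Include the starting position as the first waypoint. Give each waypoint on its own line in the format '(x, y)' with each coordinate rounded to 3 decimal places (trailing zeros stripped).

Executing turtle program step by step:
Start: pos=(0,0), heading=0, pen down
REPEAT 3 [
  -- iteration 1/3 --
  LT 129: heading 0 -> 129
  BK 13: (0,0) -> (8.181,-10.103) [heading=129, draw]
  -- iteration 2/3 --
  LT 129: heading 129 -> 258
  BK 13: (8.181,-10.103) -> (10.884,2.613) [heading=258, draw]
  -- iteration 3/3 --
  LT 129: heading 258 -> 27
  BK 13: (10.884,2.613) -> (-0.699,-3.289) [heading=27, draw]
]
RT 72: heading 27 -> 315
Final: pos=(-0.699,-3.289), heading=315, 3 segment(s) drawn
Waypoints (4 total):
(0, 0)
(8.181, -10.103)
(10.884, 2.613)
(-0.699, -3.289)

Answer: (0, 0)
(8.181, -10.103)
(10.884, 2.613)
(-0.699, -3.289)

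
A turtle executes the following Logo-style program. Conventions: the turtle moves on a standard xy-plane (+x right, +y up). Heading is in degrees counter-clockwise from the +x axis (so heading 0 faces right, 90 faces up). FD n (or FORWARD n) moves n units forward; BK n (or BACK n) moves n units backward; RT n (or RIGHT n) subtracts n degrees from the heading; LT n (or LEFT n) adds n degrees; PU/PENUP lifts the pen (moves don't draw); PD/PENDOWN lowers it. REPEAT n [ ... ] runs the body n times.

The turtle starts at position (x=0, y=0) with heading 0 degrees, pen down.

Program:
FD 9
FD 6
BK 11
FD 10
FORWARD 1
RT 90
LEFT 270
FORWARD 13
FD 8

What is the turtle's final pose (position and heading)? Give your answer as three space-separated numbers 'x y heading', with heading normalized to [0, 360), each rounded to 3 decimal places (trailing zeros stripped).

Executing turtle program step by step:
Start: pos=(0,0), heading=0, pen down
FD 9: (0,0) -> (9,0) [heading=0, draw]
FD 6: (9,0) -> (15,0) [heading=0, draw]
BK 11: (15,0) -> (4,0) [heading=0, draw]
FD 10: (4,0) -> (14,0) [heading=0, draw]
FD 1: (14,0) -> (15,0) [heading=0, draw]
RT 90: heading 0 -> 270
LT 270: heading 270 -> 180
FD 13: (15,0) -> (2,0) [heading=180, draw]
FD 8: (2,0) -> (-6,0) [heading=180, draw]
Final: pos=(-6,0), heading=180, 7 segment(s) drawn

Answer: -6 0 180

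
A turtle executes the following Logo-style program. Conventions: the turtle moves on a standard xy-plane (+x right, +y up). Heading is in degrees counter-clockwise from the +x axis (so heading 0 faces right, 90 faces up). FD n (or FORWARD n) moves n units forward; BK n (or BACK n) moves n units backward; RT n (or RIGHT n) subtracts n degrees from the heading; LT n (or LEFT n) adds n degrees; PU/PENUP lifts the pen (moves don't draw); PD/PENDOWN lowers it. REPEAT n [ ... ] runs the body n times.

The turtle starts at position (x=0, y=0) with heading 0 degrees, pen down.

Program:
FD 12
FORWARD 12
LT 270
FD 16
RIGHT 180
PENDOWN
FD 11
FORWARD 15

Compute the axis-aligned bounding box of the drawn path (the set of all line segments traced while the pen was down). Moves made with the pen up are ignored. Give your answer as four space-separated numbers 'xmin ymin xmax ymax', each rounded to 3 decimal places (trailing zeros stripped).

Executing turtle program step by step:
Start: pos=(0,0), heading=0, pen down
FD 12: (0,0) -> (12,0) [heading=0, draw]
FD 12: (12,0) -> (24,0) [heading=0, draw]
LT 270: heading 0 -> 270
FD 16: (24,0) -> (24,-16) [heading=270, draw]
RT 180: heading 270 -> 90
PD: pen down
FD 11: (24,-16) -> (24,-5) [heading=90, draw]
FD 15: (24,-5) -> (24,10) [heading=90, draw]
Final: pos=(24,10), heading=90, 5 segment(s) drawn

Segment endpoints: x in {0, 12, 24, 24}, y in {-16, -5, 0, 10}
xmin=0, ymin=-16, xmax=24, ymax=10

Answer: 0 -16 24 10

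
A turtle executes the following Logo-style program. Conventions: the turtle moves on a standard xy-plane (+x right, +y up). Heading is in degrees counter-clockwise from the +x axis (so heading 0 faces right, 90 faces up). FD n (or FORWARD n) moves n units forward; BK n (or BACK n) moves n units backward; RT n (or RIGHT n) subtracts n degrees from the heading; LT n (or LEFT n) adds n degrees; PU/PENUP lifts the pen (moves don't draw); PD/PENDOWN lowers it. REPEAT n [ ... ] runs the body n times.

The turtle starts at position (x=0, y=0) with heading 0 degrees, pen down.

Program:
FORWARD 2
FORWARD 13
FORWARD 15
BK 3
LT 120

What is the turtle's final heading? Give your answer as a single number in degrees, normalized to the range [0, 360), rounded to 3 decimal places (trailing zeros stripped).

Executing turtle program step by step:
Start: pos=(0,0), heading=0, pen down
FD 2: (0,0) -> (2,0) [heading=0, draw]
FD 13: (2,0) -> (15,0) [heading=0, draw]
FD 15: (15,0) -> (30,0) [heading=0, draw]
BK 3: (30,0) -> (27,0) [heading=0, draw]
LT 120: heading 0 -> 120
Final: pos=(27,0), heading=120, 4 segment(s) drawn

Answer: 120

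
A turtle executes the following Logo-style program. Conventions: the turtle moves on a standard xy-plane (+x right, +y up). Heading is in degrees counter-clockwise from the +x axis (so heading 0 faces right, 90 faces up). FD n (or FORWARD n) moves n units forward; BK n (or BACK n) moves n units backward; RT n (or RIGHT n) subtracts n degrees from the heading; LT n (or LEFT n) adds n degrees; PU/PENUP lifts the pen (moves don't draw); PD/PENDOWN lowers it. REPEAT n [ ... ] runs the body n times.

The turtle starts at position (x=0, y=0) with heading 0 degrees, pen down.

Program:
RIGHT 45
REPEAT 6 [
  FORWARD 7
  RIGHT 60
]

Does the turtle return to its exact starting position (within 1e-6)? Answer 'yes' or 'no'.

Executing turtle program step by step:
Start: pos=(0,0), heading=0, pen down
RT 45: heading 0 -> 315
REPEAT 6 [
  -- iteration 1/6 --
  FD 7: (0,0) -> (4.95,-4.95) [heading=315, draw]
  RT 60: heading 315 -> 255
  -- iteration 2/6 --
  FD 7: (4.95,-4.95) -> (3.138,-11.711) [heading=255, draw]
  RT 60: heading 255 -> 195
  -- iteration 3/6 --
  FD 7: (3.138,-11.711) -> (-3.623,-13.523) [heading=195, draw]
  RT 60: heading 195 -> 135
  -- iteration 4/6 --
  FD 7: (-3.623,-13.523) -> (-8.573,-8.573) [heading=135, draw]
  RT 60: heading 135 -> 75
  -- iteration 5/6 --
  FD 7: (-8.573,-8.573) -> (-6.761,-1.812) [heading=75, draw]
  RT 60: heading 75 -> 15
  -- iteration 6/6 --
  FD 7: (-6.761,-1.812) -> (0,0) [heading=15, draw]
  RT 60: heading 15 -> 315
]
Final: pos=(0,0), heading=315, 6 segment(s) drawn

Start position: (0, 0)
Final position: (0, 0)
Distance = 0; < 1e-6 -> CLOSED

Answer: yes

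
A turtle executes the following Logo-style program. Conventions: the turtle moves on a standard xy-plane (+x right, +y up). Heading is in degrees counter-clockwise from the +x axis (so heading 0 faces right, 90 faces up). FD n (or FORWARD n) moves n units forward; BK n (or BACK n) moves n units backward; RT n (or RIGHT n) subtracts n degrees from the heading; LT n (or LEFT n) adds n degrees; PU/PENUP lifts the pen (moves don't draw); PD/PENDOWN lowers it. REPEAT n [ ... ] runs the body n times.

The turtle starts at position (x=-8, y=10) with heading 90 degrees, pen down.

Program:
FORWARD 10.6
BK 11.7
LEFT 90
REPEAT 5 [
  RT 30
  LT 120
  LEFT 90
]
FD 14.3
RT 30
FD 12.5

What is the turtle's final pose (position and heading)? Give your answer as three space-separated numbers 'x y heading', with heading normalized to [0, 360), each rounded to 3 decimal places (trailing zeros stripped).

Answer: 17.125 2.65 330

Derivation:
Executing turtle program step by step:
Start: pos=(-8,10), heading=90, pen down
FD 10.6: (-8,10) -> (-8,20.6) [heading=90, draw]
BK 11.7: (-8,20.6) -> (-8,8.9) [heading=90, draw]
LT 90: heading 90 -> 180
REPEAT 5 [
  -- iteration 1/5 --
  RT 30: heading 180 -> 150
  LT 120: heading 150 -> 270
  LT 90: heading 270 -> 0
  -- iteration 2/5 --
  RT 30: heading 0 -> 330
  LT 120: heading 330 -> 90
  LT 90: heading 90 -> 180
  -- iteration 3/5 --
  RT 30: heading 180 -> 150
  LT 120: heading 150 -> 270
  LT 90: heading 270 -> 0
  -- iteration 4/5 --
  RT 30: heading 0 -> 330
  LT 120: heading 330 -> 90
  LT 90: heading 90 -> 180
  -- iteration 5/5 --
  RT 30: heading 180 -> 150
  LT 120: heading 150 -> 270
  LT 90: heading 270 -> 0
]
FD 14.3: (-8,8.9) -> (6.3,8.9) [heading=0, draw]
RT 30: heading 0 -> 330
FD 12.5: (6.3,8.9) -> (17.125,2.65) [heading=330, draw]
Final: pos=(17.125,2.65), heading=330, 4 segment(s) drawn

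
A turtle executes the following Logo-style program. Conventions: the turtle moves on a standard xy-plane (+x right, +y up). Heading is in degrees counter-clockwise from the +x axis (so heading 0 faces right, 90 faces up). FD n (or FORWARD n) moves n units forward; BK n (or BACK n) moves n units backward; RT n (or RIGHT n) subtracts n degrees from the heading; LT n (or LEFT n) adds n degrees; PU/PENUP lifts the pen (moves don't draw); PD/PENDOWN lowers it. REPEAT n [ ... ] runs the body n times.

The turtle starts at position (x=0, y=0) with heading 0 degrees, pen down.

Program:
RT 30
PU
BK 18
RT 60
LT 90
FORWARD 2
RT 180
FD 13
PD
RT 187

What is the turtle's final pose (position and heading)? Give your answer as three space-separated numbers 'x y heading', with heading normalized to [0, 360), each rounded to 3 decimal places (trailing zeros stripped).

Answer: -26.588 9 353

Derivation:
Executing turtle program step by step:
Start: pos=(0,0), heading=0, pen down
RT 30: heading 0 -> 330
PU: pen up
BK 18: (0,0) -> (-15.588,9) [heading=330, move]
RT 60: heading 330 -> 270
LT 90: heading 270 -> 0
FD 2: (-15.588,9) -> (-13.588,9) [heading=0, move]
RT 180: heading 0 -> 180
FD 13: (-13.588,9) -> (-26.588,9) [heading=180, move]
PD: pen down
RT 187: heading 180 -> 353
Final: pos=(-26.588,9), heading=353, 0 segment(s) drawn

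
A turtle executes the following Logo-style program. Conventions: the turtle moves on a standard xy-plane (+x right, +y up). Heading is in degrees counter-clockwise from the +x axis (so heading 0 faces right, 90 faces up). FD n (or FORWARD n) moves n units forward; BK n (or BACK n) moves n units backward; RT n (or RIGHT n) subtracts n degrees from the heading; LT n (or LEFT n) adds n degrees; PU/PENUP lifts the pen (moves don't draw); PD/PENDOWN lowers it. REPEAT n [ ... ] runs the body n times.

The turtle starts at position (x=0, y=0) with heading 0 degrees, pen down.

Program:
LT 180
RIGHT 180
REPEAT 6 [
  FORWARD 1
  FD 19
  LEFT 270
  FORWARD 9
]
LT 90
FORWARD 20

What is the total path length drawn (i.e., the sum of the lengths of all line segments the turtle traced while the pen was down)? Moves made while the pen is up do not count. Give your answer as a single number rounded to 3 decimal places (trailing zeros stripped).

Executing turtle program step by step:
Start: pos=(0,0), heading=0, pen down
LT 180: heading 0 -> 180
RT 180: heading 180 -> 0
REPEAT 6 [
  -- iteration 1/6 --
  FD 1: (0,0) -> (1,0) [heading=0, draw]
  FD 19: (1,0) -> (20,0) [heading=0, draw]
  LT 270: heading 0 -> 270
  FD 9: (20,0) -> (20,-9) [heading=270, draw]
  -- iteration 2/6 --
  FD 1: (20,-9) -> (20,-10) [heading=270, draw]
  FD 19: (20,-10) -> (20,-29) [heading=270, draw]
  LT 270: heading 270 -> 180
  FD 9: (20,-29) -> (11,-29) [heading=180, draw]
  -- iteration 3/6 --
  FD 1: (11,-29) -> (10,-29) [heading=180, draw]
  FD 19: (10,-29) -> (-9,-29) [heading=180, draw]
  LT 270: heading 180 -> 90
  FD 9: (-9,-29) -> (-9,-20) [heading=90, draw]
  -- iteration 4/6 --
  FD 1: (-9,-20) -> (-9,-19) [heading=90, draw]
  FD 19: (-9,-19) -> (-9,0) [heading=90, draw]
  LT 270: heading 90 -> 0
  FD 9: (-9,0) -> (0,0) [heading=0, draw]
  -- iteration 5/6 --
  FD 1: (0,0) -> (1,0) [heading=0, draw]
  FD 19: (1,0) -> (20,0) [heading=0, draw]
  LT 270: heading 0 -> 270
  FD 9: (20,0) -> (20,-9) [heading=270, draw]
  -- iteration 6/6 --
  FD 1: (20,-9) -> (20,-10) [heading=270, draw]
  FD 19: (20,-10) -> (20,-29) [heading=270, draw]
  LT 270: heading 270 -> 180
  FD 9: (20,-29) -> (11,-29) [heading=180, draw]
]
LT 90: heading 180 -> 270
FD 20: (11,-29) -> (11,-49) [heading=270, draw]
Final: pos=(11,-49), heading=270, 19 segment(s) drawn

Segment lengths:
  seg 1: (0,0) -> (1,0), length = 1
  seg 2: (1,0) -> (20,0), length = 19
  seg 3: (20,0) -> (20,-9), length = 9
  seg 4: (20,-9) -> (20,-10), length = 1
  seg 5: (20,-10) -> (20,-29), length = 19
  seg 6: (20,-29) -> (11,-29), length = 9
  seg 7: (11,-29) -> (10,-29), length = 1
  seg 8: (10,-29) -> (-9,-29), length = 19
  seg 9: (-9,-29) -> (-9,-20), length = 9
  seg 10: (-9,-20) -> (-9,-19), length = 1
  seg 11: (-9,-19) -> (-9,0), length = 19
  seg 12: (-9,0) -> (0,0), length = 9
  seg 13: (0,0) -> (1,0), length = 1
  seg 14: (1,0) -> (20,0), length = 19
  seg 15: (20,0) -> (20,-9), length = 9
  seg 16: (20,-9) -> (20,-10), length = 1
  seg 17: (20,-10) -> (20,-29), length = 19
  seg 18: (20,-29) -> (11,-29), length = 9
  seg 19: (11,-29) -> (11,-49), length = 20
Total = 194

Answer: 194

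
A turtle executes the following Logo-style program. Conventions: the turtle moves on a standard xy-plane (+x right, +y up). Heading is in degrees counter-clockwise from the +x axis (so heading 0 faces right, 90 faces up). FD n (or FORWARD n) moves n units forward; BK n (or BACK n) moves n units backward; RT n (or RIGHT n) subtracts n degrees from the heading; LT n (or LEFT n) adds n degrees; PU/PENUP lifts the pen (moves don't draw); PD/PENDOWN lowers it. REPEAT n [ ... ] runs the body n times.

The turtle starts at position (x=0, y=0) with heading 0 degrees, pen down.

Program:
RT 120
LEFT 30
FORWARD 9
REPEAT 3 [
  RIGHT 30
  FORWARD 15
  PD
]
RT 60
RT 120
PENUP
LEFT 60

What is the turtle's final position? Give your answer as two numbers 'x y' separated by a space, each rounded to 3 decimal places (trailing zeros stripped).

Answer: -35.49 -29.49

Derivation:
Executing turtle program step by step:
Start: pos=(0,0), heading=0, pen down
RT 120: heading 0 -> 240
LT 30: heading 240 -> 270
FD 9: (0,0) -> (0,-9) [heading=270, draw]
REPEAT 3 [
  -- iteration 1/3 --
  RT 30: heading 270 -> 240
  FD 15: (0,-9) -> (-7.5,-21.99) [heading=240, draw]
  PD: pen down
  -- iteration 2/3 --
  RT 30: heading 240 -> 210
  FD 15: (-7.5,-21.99) -> (-20.49,-29.49) [heading=210, draw]
  PD: pen down
  -- iteration 3/3 --
  RT 30: heading 210 -> 180
  FD 15: (-20.49,-29.49) -> (-35.49,-29.49) [heading=180, draw]
  PD: pen down
]
RT 60: heading 180 -> 120
RT 120: heading 120 -> 0
PU: pen up
LT 60: heading 0 -> 60
Final: pos=(-35.49,-29.49), heading=60, 4 segment(s) drawn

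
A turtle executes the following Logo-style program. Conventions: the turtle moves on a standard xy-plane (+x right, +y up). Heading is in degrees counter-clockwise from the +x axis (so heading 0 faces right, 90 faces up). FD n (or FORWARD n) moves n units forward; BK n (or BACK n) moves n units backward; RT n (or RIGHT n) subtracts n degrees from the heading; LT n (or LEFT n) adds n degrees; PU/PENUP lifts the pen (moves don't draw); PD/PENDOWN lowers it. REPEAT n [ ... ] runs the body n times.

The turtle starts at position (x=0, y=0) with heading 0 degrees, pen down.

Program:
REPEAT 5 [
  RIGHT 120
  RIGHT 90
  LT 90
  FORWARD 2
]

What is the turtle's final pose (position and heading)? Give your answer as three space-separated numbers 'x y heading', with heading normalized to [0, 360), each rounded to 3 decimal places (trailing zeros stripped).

Answer: -2 0 120

Derivation:
Executing turtle program step by step:
Start: pos=(0,0), heading=0, pen down
REPEAT 5 [
  -- iteration 1/5 --
  RT 120: heading 0 -> 240
  RT 90: heading 240 -> 150
  LT 90: heading 150 -> 240
  FD 2: (0,0) -> (-1,-1.732) [heading=240, draw]
  -- iteration 2/5 --
  RT 120: heading 240 -> 120
  RT 90: heading 120 -> 30
  LT 90: heading 30 -> 120
  FD 2: (-1,-1.732) -> (-2,0) [heading=120, draw]
  -- iteration 3/5 --
  RT 120: heading 120 -> 0
  RT 90: heading 0 -> 270
  LT 90: heading 270 -> 0
  FD 2: (-2,0) -> (0,0) [heading=0, draw]
  -- iteration 4/5 --
  RT 120: heading 0 -> 240
  RT 90: heading 240 -> 150
  LT 90: heading 150 -> 240
  FD 2: (0,0) -> (-1,-1.732) [heading=240, draw]
  -- iteration 5/5 --
  RT 120: heading 240 -> 120
  RT 90: heading 120 -> 30
  LT 90: heading 30 -> 120
  FD 2: (-1,-1.732) -> (-2,0) [heading=120, draw]
]
Final: pos=(-2,0), heading=120, 5 segment(s) drawn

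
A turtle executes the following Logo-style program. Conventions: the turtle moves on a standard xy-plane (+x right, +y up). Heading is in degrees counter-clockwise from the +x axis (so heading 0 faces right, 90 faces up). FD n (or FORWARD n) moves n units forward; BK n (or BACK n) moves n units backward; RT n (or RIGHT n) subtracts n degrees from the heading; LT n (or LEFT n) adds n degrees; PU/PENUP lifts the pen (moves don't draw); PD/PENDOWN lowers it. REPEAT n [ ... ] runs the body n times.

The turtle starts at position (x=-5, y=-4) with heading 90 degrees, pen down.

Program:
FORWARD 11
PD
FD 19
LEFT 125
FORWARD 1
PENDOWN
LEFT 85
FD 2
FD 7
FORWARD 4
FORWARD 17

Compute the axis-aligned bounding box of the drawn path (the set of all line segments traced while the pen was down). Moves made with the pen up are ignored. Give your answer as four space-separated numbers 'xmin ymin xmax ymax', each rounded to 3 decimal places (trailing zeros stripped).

Executing turtle program step by step:
Start: pos=(-5,-4), heading=90, pen down
FD 11: (-5,-4) -> (-5,7) [heading=90, draw]
PD: pen down
FD 19: (-5,7) -> (-5,26) [heading=90, draw]
LT 125: heading 90 -> 215
FD 1: (-5,26) -> (-5.819,25.426) [heading=215, draw]
PD: pen down
LT 85: heading 215 -> 300
FD 2: (-5.819,25.426) -> (-4.819,23.694) [heading=300, draw]
FD 7: (-4.819,23.694) -> (-1.319,17.632) [heading=300, draw]
FD 4: (-1.319,17.632) -> (0.681,14.168) [heading=300, draw]
FD 17: (0.681,14.168) -> (9.181,-0.554) [heading=300, draw]
Final: pos=(9.181,-0.554), heading=300, 7 segment(s) drawn

Segment endpoints: x in {-5.819, -5, -5, -5, -4.819, -1.319, 0.681, 9.181}, y in {-4, -0.554, 7, 14.168, 17.632, 23.694, 25.426, 26}
xmin=-5.819, ymin=-4, xmax=9.181, ymax=26

Answer: -5.819 -4 9.181 26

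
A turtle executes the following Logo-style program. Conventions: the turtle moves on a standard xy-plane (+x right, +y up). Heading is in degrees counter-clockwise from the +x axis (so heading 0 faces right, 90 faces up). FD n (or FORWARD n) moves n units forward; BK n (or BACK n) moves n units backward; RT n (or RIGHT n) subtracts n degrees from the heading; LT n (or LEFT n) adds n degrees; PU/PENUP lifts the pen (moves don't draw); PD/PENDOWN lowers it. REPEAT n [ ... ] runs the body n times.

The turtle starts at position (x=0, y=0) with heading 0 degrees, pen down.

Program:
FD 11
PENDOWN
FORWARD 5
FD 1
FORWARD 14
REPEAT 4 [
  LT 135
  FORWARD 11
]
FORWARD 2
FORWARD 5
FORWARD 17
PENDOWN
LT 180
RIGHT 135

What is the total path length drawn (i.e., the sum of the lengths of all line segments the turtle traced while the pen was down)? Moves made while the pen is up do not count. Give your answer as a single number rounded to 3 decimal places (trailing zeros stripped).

Executing turtle program step by step:
Start: pos=(0,0), heading=0, pen down
FD 11: (0,0) -> (11,0) [heading=0, draw]
PD: pen down
FD 5: (11,0) -> (16,0) [heading=0, draw]
FD 1: (16,0) -> (17,0) [heading=0, draw]
FD 14: (17,0) -> (31,0) [heading=0, draw]
REPEAT 4 [
  -- iteration 1/4 --
  LT 135: heading 0 -> 135
  FD 11: (31,0) -> (23.222,7.778) [heading=135, draw]
  -- iteration 2/4 --
  LT 135: heading 135 -> 270
  FD 11: (23.222,7.778) -> (23.222,-3.222) [heading=270, draw]
  -- iteration 3/4 --
  LT 135: heading 270 -> 45
  FD 11: (23.222,-3.222) -> (31,4.556) [heading=45, draw]
  -- iteration 4/4 --
  LT 135: heading 45 -> 180
  FD 11: (31,4.556) -> (20,4.556) [heading=180, draw]
]
FD 2: (20,4.556) -> (18,4.556) [heading=180, draw]
FD 5: (18,4.556) -> (13,4.556) [heading=180, draw]
FD 17: (13,4.556) -> (-4,4.556) [heading=180, draw]
PD: pen down
LT 180: heading 180 -> 0
RT 135: heading 0 -> 225
Final: pos=(-4,4.556), heading=225, 11 segment(s) drawn

Segment lengths:
  seg 1: (0,0) -> (11,0), length = 11
  seg 2: (11,0) -> (16,0), length = 5
  seg 3: (16,0) -> (17,0), length = 1
  seg 4: (17,0) -> (31,0), length = 14
  seg 5: (31,0) -> (23.222,7.778), length = 11
  seg 6: (23.222,7.778) -> (23.222,-3.222), length = 11
  seg 7: (23.222,-3.222) -> (31,4.556), length = 11
  seg 8: (31,4.556) -> (20,4.556), length = 11
  seg 9: (20,4.556) -> (18,4.556), length = 2
  seg 10: (18,4.556) -> (13,4.556), length = 5
  seg 11: (13,4.556) -> (-4,4.556), length = 17
Total = 99

Answer: 99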